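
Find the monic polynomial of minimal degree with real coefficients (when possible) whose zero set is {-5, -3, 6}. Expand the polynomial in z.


The polynomial is p(z) = ∏_{α ∈ S} (z − α), where S = {-5, -3, 6}.
Expanding the product yields: p(z) = z^3 + 2·z^2 -33·z -90.
The resulting polynomial has degree 3 and real coefficients as required.

p(z) = z^3 + 2·z^2 -33·z -90.


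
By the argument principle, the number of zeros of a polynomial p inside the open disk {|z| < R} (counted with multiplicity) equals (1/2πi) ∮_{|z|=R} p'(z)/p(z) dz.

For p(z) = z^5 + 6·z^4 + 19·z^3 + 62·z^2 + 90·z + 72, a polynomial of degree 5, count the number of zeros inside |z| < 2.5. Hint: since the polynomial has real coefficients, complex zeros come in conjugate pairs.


The zeros of p are: (-1 + 1i), (-1 - 1i), -4, (0 + 3i), (0 - 3i).
Their magnitudes are: 1.414, 1.414, 4, 3, 3.
Zeros with |z| < R = 2.5: (-1 + 1i), (-1 - 1i).
Count = 2.
By the argument principle, (1/2πi) ∮_{|z|=R} p'(z)/p(z) dz equals exactly this count.

Number of zeros inside |z| < 2.5: 2.


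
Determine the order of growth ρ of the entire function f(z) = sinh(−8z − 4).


sinh(w) is a linear combination of e^{iw} and e^{−iw} (or e^w, e^{−w} in the hyperbolic case), so |sinh(w)| ≤ e^{|w|}. With w = −8z − 4, |w| ≤ 8|z| + 4 = 8r + 4 on |z| = r, giving M(r) ≤ e^{8r + 4}, so ρ ≤ 1. On a suitable ray (z = it for sin/cos; z = t for sinh/cosh, t real → ∞), |sinh(−8z − 4)| grows like e^{8|t|}/2, so ρ ≥ 1. Hence ρ = 1.
Therefore ρ = 1.

Order ρ = 1.


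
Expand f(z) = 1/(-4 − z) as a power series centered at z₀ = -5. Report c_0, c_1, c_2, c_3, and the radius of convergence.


Let w = z − z₀, so z = z₀ + w.
Then -4 − z = -4 − (z₀ + w) = (-4 − z₀) − w = 1 − w.
f(z) = 1/(1 − w) = (1/(1)) · 1/(1 − w/(1)) = Σ_{n≥0} w^n / (1)^(n+1).
So c_n = 1/(1)^(n+1):
  c_0 = 1/(1)^1 = 1.
  c_1 = 1/(1)^2 = 1.
  c_2 = 1/(1)^3 = 1.
  c_3 = 1/(1)^4 = 1.
The series is valid for |w/d| < 1, i.e. |z − z₀| < |d|.
Radius of convergence: R = |-4 − z₀| = |1| = 1 (distance from z₀ to the singularity z = -4).

c_0 = 1, c_1 = 1, c_2 = 1, c_3 = 1; R = 1.


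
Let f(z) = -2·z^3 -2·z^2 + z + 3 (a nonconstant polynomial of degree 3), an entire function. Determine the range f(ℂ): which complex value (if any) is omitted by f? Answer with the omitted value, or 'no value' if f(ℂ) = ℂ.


Little Picard bounds the complement of f(ℂ) to at most one point.
For every w ∈ ℂ, the equation p(z) − w = 0 is a nonconstant polynomial in z and hence has at least one root by the fundamental theorem of algebra. So p is surjective onto ℂ, omitting no value.

Omitted value: no value.


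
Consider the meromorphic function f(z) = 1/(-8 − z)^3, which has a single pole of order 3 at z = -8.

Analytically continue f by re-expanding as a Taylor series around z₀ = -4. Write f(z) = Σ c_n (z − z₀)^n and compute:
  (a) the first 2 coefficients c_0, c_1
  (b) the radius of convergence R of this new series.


Let w = z − z₀, so z = z₀ + w.
Then -8 − z = -8 − (z₀ + w) = (-8 − z₀) − w = -4 − w.
f(z) = 1/(-4 − w)^3 = (1/(-4)^3) · (1 − w/(-4))^{−3}.
By the binomial series (1−u)^{−3} = Σ_{n≥0} C(n+2, 2) u^n for |u|<1, with u = w/(-4):
  c_n = C(n+2, 2) / (-4)^(n+3).
  c_0 = 1/(-4)^3 = -1/64.
  c_1 = 3/(-4)^4 = 3/256.
The series is valid for |w/d| < 1, i.e. |z − z₀| < |d|.
Radius of convergence: R = |-8 − z₀| = |-4| = 4 (distance from z₀ to the singularity z = -8).

c_0 = -1/64, c_1 = 3/256; R = 4.


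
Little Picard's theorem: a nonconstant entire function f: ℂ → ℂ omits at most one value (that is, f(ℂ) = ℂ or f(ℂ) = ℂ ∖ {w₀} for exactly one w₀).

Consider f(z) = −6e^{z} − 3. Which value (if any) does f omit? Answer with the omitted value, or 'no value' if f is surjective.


Little Picard bounds the complement of f(ℂ) to at most one point.
e^{z} is never zero on ℂ, so -6·e^{z} takes every value in ℂ ∖ {0}. Adding -3 shifts the range to ℂ ∖ {-3}. Thus f omits exactly the value -3.

Omitted value: -3.


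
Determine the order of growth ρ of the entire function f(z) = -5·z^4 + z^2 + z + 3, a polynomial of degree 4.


|f(z)| ≤ Σ|c_k|·r^k = O(r^4) as r → ∞. Polynomial growth is O(e^{r^ε}) for every ε > 0 (since r^4/e^{r^ε} → 0), so ρ ≤ ε for all ε > 0, i.e. ρ = 0. Every nonconstant polynomial has order 0.
Therefore ρ = 0.

Order ρ = 0.


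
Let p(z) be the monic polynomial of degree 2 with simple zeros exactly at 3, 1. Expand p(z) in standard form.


The polynomial is p(z) = ∏_{α ∈ S} (z − α), where S = {3, 1}.
Expanding the product yields: p(z) = z^2 -4·z + 3.
The resulting polynomial has degree 2 and real coefficients as required.

p(z) = z^2 -4·z + 3.


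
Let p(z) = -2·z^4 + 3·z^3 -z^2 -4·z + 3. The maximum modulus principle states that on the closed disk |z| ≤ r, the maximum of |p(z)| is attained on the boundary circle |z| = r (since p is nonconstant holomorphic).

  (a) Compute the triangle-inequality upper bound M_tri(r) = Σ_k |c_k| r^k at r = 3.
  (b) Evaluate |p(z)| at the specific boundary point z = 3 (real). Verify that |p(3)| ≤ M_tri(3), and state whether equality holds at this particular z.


Coefficients: c_0 = 3, c_1 = -4, c_2 = -1, c_3 = 3, c_4 = -2. Radius r = 3.
Part (a). Triangle bound: M_tri(r) = Σ_k |c_k| r^k
  = |3|·3^0 + |-4|·3^1 + |-1|·3^2 + |3|·3^3 + |-2|·3^4
  = 3 + 12 + 9 + 81 + 162 = 267.
This bounds M(r) := max_{|z|=r} |p(z)| from above; equality holds iff all terms c_k z^k can be made to align in phase at a single z on |z|=r.
Part (b). At z = 3 (real, on the circle |z| = r):
  p(3) = (3)·3^0 + (-4)·3^1 + (-1)·3^2 + (3)·3^3 + (-2)·3^4 = -99.
  |p(3)| = 99.
Check: |p(3)| = 99 ≤ 267 = M_tri(3). ✓ Equality does not hold at z = 3 (the coefficients have mixed signs, so the terms do not all align in phase there).

M_tri(3) = 267; |p(3)| = 99; equality at z=3: no.


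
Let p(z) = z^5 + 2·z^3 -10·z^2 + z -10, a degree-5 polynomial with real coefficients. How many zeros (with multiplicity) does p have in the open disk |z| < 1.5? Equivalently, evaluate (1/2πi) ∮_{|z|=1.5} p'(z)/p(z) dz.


The zeros of p are: (0 + 1i), (0 - 1i), (-1 + 2i), (-1 - 2i), 2.
Their magnitudes are: 1, 1, 2.236, 2.236, 2.
Zeros with |z| < R = 1.5: (0 + 1i), (0 - 1i).
Count = 2.
By the argument principle, (1/2πi) ∮_{|z|=R} p'(z)/p(z) dz equals exactly this count.

Number of zeros inside |z| < 1.5: 2.


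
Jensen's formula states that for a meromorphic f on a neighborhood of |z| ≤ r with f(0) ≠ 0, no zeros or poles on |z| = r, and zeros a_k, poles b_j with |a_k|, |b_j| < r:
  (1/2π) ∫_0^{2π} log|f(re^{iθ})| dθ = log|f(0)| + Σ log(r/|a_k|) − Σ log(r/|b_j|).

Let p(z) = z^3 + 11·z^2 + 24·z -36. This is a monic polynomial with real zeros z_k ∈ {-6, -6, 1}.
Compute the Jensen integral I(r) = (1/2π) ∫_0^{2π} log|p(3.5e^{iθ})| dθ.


Zeros: -6, -6, 1; r = 3.5.
Inside |z| < r: 1. Outside (|z| ≥ r): -6, -6.
p(0) = -36, so log|p(0)| = log(36) = 3.5835.
Apply Jensen: I(r) = log|p(0)| + Σ_k log(r/|z_k|), summed over zeros inside |z| < r.
  log(r/|z_k|) for z_k = 1: log(3.5/1) = 1.2528
  Outside zeros (-6, -6) contribute nothing to the Jensen sum.
Sum over inside zeros: 1.2528.
I(r) = log|p(0)| + (inside sum) = 3.5835 + 1.2528 = 4.8363.
Note: since some zeros are outside |z| ≤ r, the simplified n·log(r) form does NOT apply — only the inside zeros contribute.

I(r) ≈ 4.8363.


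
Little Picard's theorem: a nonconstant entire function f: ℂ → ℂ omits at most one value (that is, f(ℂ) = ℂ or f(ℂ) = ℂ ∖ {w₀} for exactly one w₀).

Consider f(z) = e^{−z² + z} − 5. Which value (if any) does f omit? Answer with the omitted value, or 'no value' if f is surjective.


Little Picard bounds the complement of f(ℂ) to at most one point.
The exponent g(z) = −z² + z is a nonconstant polynomial, hence surjective onto ℂ. So e^{g(z)} takes every value in {e^w : w ∈ ℂ} = ℂ ∖ {0}. Adding -5 shifts the range to ℂ ∖ {-5}. f omits exactly -5.

Omitted value: -5.


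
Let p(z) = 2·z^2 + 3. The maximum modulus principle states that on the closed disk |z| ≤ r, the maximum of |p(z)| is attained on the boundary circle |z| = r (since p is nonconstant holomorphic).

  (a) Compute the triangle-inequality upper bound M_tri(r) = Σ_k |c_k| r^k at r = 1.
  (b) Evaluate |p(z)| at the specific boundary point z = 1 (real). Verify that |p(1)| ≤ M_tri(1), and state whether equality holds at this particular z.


Coefficients: c_0 = 3, c_1 = 0, c_2 = 2. Radius r = 1.
Part (a). Triangle bound: M_tri(r) = Σ_k |c_k| r^k
  = |3|·1^0 + |0|·1^1 + |2|·1^2
  = 3 + 0 + 2 = 5.
This bounds M(r) := max_{|z|=r} |p(z)| from above; equality holds iff all terms c_k z^k can be made to align in phase at a single z on |z|=r.
Part (b). At z = 1 (real, on the circle |z| = r):
  p(1) = (3)·1^0 + (0)·1^1 + (2)·1^2 = 5.
  |p(1)| = 5.
Since all nonzero coefficients share the same sign, |p(1)| = 5 = M_tri(1); the triangle bound is attained at z = 1, so in fact M(r) = 5.

M_tri(1) = 5; |p(1)| = 5; equality at z=1: yes.


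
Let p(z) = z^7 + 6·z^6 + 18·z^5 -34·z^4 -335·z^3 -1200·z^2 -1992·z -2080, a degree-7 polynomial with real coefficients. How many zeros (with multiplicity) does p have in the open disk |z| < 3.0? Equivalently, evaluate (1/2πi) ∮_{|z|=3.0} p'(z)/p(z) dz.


The zeros of p are: (-1 + 2i), (-1 - 2i), (-2 + 2i), (-2 - 2i), (-2 + 3i), (-2 - 3i), 4.
Their magnitudes are: 2.236, 2.236, 2.828, 2.828, 3.606, 3.606, 4.
Zeros with |z| < R = 3.0: (-1 + 2i), (-1 - 2i), (-2 + 2i), (-2 - 2i).
Count = 4.
By the argument principle, (1/2πi) ∮_{|z|=R} p'(z)/p(z) dz equals exactly this count.

Number of zeros inside |z| < 3.0: 4.


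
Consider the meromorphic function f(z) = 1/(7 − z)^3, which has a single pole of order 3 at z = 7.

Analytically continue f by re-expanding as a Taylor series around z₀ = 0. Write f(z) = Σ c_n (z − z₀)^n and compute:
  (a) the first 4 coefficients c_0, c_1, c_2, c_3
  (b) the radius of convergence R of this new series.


Let w = z − z₀, so z = z₀ + w.
Then 7 − z = 7 − (z₀ + w) = (7 − z₀) − w = 7 − w.
f(z) = 1/(7 − w)^3 = (1/(7)^3) · (1 − w/(7))^{−3}.
By the binomial series (1−u)^{−3} = Σ_{n≥0} C(n+2, 2) u^n for |u|<1, with u = w/(7):
  c_n = C(n+2, 2) / (7)^(n+3).
  c_0 = 1/(7)^3 = 1/343.
  c_1 = 3/(7)^4 = 3/2401.
  c_2 = 6/(7)^5 = 6/16807.
  c_3 = 10/(7)^6 = 10/117649.
The series is valid for |w/d| < 1, i.e. |z − z₀| < |d|.
Radius of convergence: R = |7 − z₀| = |7| = 7 (distance from z₀ to the singularity z = 7).

c_0 = 1/343, c_1 = 3/2401, c_2 = 6/16807, c_3 = 10/117649; R = 7.


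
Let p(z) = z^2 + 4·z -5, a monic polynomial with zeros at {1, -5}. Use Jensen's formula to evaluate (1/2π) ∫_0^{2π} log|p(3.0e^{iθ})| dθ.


Zeros: -5, 1; r = 3.0.
Inside |z| < r: 1. Outside (|z| ≥ r): -5.
p(0) = -5, so log|p(0)| = log(5) = 1.6094.
Apply Jensen: I(r) = log|p(0)| + Σ_k log(r/|z_k|), summed over zeros inside |z| < r.
  log(r/|z_k|) for z_k = 1: log(3.0/1) = 1.0986
  Outside zeros (-5) contribute nothing to the Jensen sum.
Sum over inside zeros: 1.0986.
I(r) = log|p(0)| + (inside sum) = 1.6094 + 1.0986 = 2.7081.
Note: since some zeros are outside |z| ≤ r, the simplified n·log(r) form does NOT apply — only the inside zeros contribute.

I(r) ≈ 2.7081.


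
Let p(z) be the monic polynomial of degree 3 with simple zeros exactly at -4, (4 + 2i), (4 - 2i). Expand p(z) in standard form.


The polynomial is p(z) = ∏_{α ∈ S} (z − α), where S = {-4, (4 + 2i), (4 - 2i)}.
Expanding the product yields: p(z) = z^3 -4·z^2 -12·z + 80.
Note conjugate pairs combine to real quadratics: (z − (4+2i))(z − (4−2i)) = z² − 8z + 20.
The resulting polynomial has degree 3 and real coefficients as required.

p(z) = z^3 -4·z^2 -12·z + 80.


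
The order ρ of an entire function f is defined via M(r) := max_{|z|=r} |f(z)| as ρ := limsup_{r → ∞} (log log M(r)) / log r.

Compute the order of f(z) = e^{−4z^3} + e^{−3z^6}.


Each summand is entire of order 3 and 6 respectively (as in the single-exponential case). The order of a sum is at most the max of the orders, so ρ ≤ 6. For the lower bound: on |z|=r choose arg z so that -3z^6 is real positive; then |e^{-3z^6}| = e^{3r^6} while |e^{-4z^3}| ≤ e^{4r^3} = o(e^{3r^6}). So |f| ≥ e^{3r^6}(1 − o(1)) and ρ ≥ 6. Hence ρ = max(3, 6) = 6.
Therefore ρ = 6.

Order ρ = 6.


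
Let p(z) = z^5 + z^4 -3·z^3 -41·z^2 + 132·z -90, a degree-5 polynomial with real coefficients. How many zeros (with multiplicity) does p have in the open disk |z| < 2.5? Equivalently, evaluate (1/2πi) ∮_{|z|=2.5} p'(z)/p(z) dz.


The zeros of p are: 1, (-3 + 3i), (-3 - 3i), (2 + 1i), (2 - 1i).
Their magnitudes are: 1, 4.243, 4.243, 2.236, 2.236.
Zeros with |z| < R = 2.5: 1, (2 + 1i), (2 - 1i).
Count = 3.
By the argument principle, (1/2πi) ∮_{|z|=R} p'(z)/p(z) dz equals exactly this count.

Number of zeros inside |z| < 2.5: 3.


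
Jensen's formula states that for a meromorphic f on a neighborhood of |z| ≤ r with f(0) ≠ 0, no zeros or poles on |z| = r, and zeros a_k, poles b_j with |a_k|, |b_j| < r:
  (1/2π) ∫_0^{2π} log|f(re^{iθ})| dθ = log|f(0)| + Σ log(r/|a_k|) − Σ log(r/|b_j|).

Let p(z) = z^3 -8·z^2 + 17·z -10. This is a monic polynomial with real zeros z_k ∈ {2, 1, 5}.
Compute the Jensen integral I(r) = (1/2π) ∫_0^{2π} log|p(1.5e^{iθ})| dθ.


Zeros: 1, 2, 5; r = 1.5.
Inside |z| < r: 1. Outside (|z| ≥ r): 2, 5.
p(0) = -10, so log|p(0)| = log(10) = 2.3026.
Apply Jensen: I(r) = log|p(0)| + Σ_k log(r/|z_k|), summed over zeros inside |z| < r.
  log(r/|z_k|) for z_k = 1: log(1.5/1) = 0.4055
  Outside zeros (2, 5) contribute nothing to the Jensen sum.
Sum over inside zeros: 0.4055.
I(r) = log|p(0)| + (inside sum) = 2.3026 + 0.4055 = 2.7081.
Note: since some zeros are outside |z| ≤ r, the simplified n·log(r) form does NOT apply — only the inside zeros contribute.

I(r) ≈ 2.7081.


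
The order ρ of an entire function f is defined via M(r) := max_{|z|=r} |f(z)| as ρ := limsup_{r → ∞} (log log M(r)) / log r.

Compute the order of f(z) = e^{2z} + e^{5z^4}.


Each summand is entire of order 1 and 4 respectively (as in the single-exponential case). The order of a sum is at most the max of the orders, so ρ ≤ 4. For the lower bound: on |z|=r choose arg z so that 5z^4 is real positive; then |e^{5z^4}| = e^{5r^4} while |e^{2z}| ≤ e^{2r^1} = o(e^{5r^4}). So |f| ≥ e^{5r^4}(1 − o(1)) and ρ ≥ 4. Hence ρ = max(1, 4) = 4.
Therefore ρ = 4.

Order ρ = 4.


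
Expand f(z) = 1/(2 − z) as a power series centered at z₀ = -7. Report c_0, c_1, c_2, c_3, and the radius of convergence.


Let w = z − z₀, so z = z₀ + w.
Then 2 − z = 2 − (z₀ + w) = (2 − z₀) − w = 9 − w.
f(z) = 1/(9 − w) = (1/(9)) · 1/(1 − w/(9)) = Σ_{n≥0} w^n / (9)^(n+1).
So c_n = 1/(9)^(n+1):
  c_0 = 1/(9)^1 = 1/9.
  c_1 = 1/(9)^2 = 1/81.
  c_2 = 1/(9)^3 = 1/729.
  c_3 = 1/(9)^4 = 1/6561.
The series is valid for |w/d| < 1, i.e. |z − z₀| < |d|.
Radius of convergence: R = |2 − z₀| = |9| = 9 (distance from z₀ to the singularity z = 2).

c_0 = 1/9, c_1 = 1/81, c_2 = 1/729, c_3 = 1/6561; R = 9.


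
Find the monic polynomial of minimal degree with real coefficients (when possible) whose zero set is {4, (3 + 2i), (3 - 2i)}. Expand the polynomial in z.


The polynomial is p(z) = ∏_{α ∈ S} (z − α), where S = {4, (3 + 2i), (3 - 2i)}.
Expanding the product yields: p(z) = z^3 -10·z^2 + 37·z -52.
Note conjugate pairs combine to real quadratics: (z − (3+2i))(z − (3−2i)) = z² − 6z + 13.
The resulting polynomial has degree 3 and real coefficients as required.

p(z) = z^3 -10·z^2 + 37·z -52.


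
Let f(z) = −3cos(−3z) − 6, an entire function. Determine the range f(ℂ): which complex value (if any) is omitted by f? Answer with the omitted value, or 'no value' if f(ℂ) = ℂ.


Little Picard bounds the complement of f(ℂ) to at most one point.
cos is entire and surjective onto ℂ: for every w ∈ ℂ, cos(ζ) = w has a solution ζ ∈ ℂ (e.g., via the complex inverse arccos). With ζ = −3z this gives z = ζ/(-3). Then -3·cos(−3z) takes every value in -3·ℂ = ℂ, and adding -6 is a bijection of ℂ. So f is surjective and omits no value. (Note: only on the real line is cos bounded by [−1, 1].)

Omitted value: no value.


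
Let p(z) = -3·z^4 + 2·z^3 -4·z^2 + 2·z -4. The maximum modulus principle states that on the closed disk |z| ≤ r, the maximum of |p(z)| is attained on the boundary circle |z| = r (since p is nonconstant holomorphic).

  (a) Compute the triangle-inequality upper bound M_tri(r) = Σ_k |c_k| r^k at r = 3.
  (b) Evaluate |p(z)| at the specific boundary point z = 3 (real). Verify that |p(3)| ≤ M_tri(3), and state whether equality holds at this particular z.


Coefficients: c_0 = -4, c_1 = 2, c_2 = -4, c_3 = 2, c_4 = -3. Radius r = 3.
Part (a). Triangle bound: M_tri(r) = Σ_k |c_k| r^k
  = |-4|·3^0 + |2|·3^1 + |-4|·3^2 + |2|·3^3 + |-3|·3^4
  = 4 + 6 + 36 + 54 + 243 = 343.
This bounds M(r) := max_{|z|=r} |p(z)| from above; equality holds iff all terms c_k z^k can be made to align in phase at a single z on |z|=r.
Part (b). At z = 3 (real, on the circle |z| = r):
  p(3) = (-4)·3^0 + (2)·3^1 + (-4)·3^2 + (2)·3^3 + (-3)·3^4 = -223.
  |p(3)| = 223.
Check: |p(3)| = 223 ≤ 343 = M_tri(3). ✓ Equality does not hold at z = 3 (the coefficients have mixed signs, so the terms do not all align in phase there).

M_tri(3) = 343; |p(3)| = 223; equality at z=3: no.


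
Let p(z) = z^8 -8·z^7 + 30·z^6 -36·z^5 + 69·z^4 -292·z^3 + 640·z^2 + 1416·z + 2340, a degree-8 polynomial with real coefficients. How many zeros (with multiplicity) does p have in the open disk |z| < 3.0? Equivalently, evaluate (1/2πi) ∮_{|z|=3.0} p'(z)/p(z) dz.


The zeros of p are: (3 + 2i), (3 - 2i), (-1 + 1i), (-1 - 1i), (3 + 3i), (3 - 3i), (-1 + 2i), (-1 - 2i).
Their magnitudes are: 3.606, 3.606, 1.414, 1.414, 4.243, 4.243, 2.236, 2.236.
Zeros with |z| < R = 3.0: (-1 + 1i), (-1 - 1i), (-1 + 2i), (-1 - 2i).
Count = 4.
By the argument principle, (1/2πi) ∮_{|z|=R} p'(z)/p(z) dz equals exactly this count.

Number of zeros inside |z| < 3.0: 4.


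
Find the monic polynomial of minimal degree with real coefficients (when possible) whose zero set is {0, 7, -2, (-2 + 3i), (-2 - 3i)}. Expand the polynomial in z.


The polynomial is p(z) = ∏_{α ∈ S} (z − α), where S = {0, 7, -2, (-2 + 3i), (-2 - 3i)}.
Expanding the product yields: p(z) = z^5 -z^4 -21·z^3 -121·z^2 -182·z.
Note conjugate pairs combine to real quadratics: (z − (-2+3i))(z − (-2−3i)) = z² + 4z + 13.
The resulting polynomial has degree 5 and real coefficients as required.

p(z) = z^5 -z^4 -21·z^3 -121·z^2 -182·z.


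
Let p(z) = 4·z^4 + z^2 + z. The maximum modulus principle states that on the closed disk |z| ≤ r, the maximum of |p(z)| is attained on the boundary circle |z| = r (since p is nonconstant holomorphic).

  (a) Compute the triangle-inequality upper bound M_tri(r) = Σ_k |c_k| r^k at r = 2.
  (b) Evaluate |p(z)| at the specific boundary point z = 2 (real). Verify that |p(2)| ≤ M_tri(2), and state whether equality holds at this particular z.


Coefficients: c_0 = 0, c_1 = 1, c_2 = 1, c_3 = 0, c_4 = 4. Radius r = 2.
Part (a). Triangle bound: M_tri(r) = Σ_k |c_k| r^k
  = |0|·2^0 + |1|·2^1 + |1|·2^2 + |0|·2^3 + |4|·2^4
  = 0 + 2 + 4 + 0 + 64 = 70.
This bounds M(r) := max_{|z|=r} |p(z)| from above; equality holds iff all terms c_k z^k can be made to align in phase at a single z on |z|=r.
Part (b). At z = 2 (real, on the circle |z| = r):
  p(2) = (0)·2^0 + (1)·2^1 + (1)·2^2 + (0)·2^3 + (4)·2^4 = 70.
  |p(2)| = 70.
Since all nonzero coefficients share the same sign, |p(2)| = 70 = M_tri(2); the triangle bound is attained at z = 2, so in fact M(r) = 70.

M_tri(2) = 70; |p(2)| = 70; equality at z=2: yes.


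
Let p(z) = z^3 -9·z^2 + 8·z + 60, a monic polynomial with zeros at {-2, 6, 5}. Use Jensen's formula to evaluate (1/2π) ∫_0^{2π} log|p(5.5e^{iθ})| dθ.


Zeros: -2, 5, 6; r = 5.5.
Inside |z| < r: -2, 5. Outside (|z| ≥ r): 6.
p(0) = 60, so log|p(0)| = log(60) = 4.0943.
Apply Jensen: I(r) = log|p(0)| + Σ_k log(r/|z_k|), summed over zeros inside |z| < r.
  log(r/|z_k|) for z_k = -2: log(5.5/2) = 1.0116
  log(r/|z_k|) for z_k = 5: log(5.5/5) = 0.0953
  Outside zeros (6) contribute nothing to the Jensen sum.
Sum over inside zeros: 1.1069.
I(r) = log|p(0)| + (inside sum) = 4.0943 + 1.1069 = 5.2013.
Note: since some zeros are outside |z| ≤ r, the simplified n·log(r) form does NOT apply — only the inside zeros contribute.

I(r) ≈ 5.2013.


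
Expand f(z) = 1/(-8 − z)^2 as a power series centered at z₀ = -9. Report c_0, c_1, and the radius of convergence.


Let w = z − z₀, so z = z₀ + w.
Then -8 − z = -8 − (z₀ + w) = (-8 − z₀) − w = 1 − w.
f(z) = 1/(1 − w)^2 = (1/(1)^2) · (1 − w/(1))^{−2}.
By the binomial series (1−u)^{−2} = Σ_{n≥0} C(n+1, 1) u^n for |u|<1, with u = w/(1):
  c_n = C(n+1, 1) / (1)^(n+2).
  c_0 = 1/(1)^2 = 1.
  c_1 = 2/(1)^3 = 2.
The series is valid for |w/d| < 1, i.e. |z − z₀| < |d|.
Radius of convergence: R = |-8 − z₀| = |1| = 1 (distance from z₀ to the singularity z = -8).

c_0 = 1, c_1 = 2; R = 1.


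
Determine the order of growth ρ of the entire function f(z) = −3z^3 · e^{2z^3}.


M(r) = max_{|z|=r} |-3|·|z|^3·|e^{2z^3}| = 3·r^3 · e^{2r^3} (the factors attain their maxima compatibly on |z|=r). Then log M(r) = log 3 + 3·log r + 2r^3, dominated by the last term, so log log M(r) ~ 3·log r. The polynomial factor -3z^3 contributes only a log r term and does not affect the order. ρ = 3.
Therefore ρ = 3.

Order ρ = 3.


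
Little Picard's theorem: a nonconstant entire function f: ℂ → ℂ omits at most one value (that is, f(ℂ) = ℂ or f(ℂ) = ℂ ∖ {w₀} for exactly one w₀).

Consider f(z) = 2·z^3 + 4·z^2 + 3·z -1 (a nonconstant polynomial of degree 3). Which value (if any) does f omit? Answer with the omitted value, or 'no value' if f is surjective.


Little Picard bounds the complement of f(ℂ) to at most one point.
For every w ∈ ℂ, the equation p(z) − w = 0 is a nonconstant polynomial in z and hence has at least one root by the fundamental theorem of algebra. So p is surjective onto ℂ, omitting no value.

Omitted value: no value.


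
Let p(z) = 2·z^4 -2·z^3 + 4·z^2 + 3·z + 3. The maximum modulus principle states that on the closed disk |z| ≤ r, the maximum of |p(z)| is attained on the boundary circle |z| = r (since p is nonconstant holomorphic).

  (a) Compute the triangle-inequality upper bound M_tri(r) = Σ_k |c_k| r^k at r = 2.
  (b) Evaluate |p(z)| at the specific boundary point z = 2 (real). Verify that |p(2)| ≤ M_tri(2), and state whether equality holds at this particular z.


Coefficients: c_0 = 3, c_1 = 3, c_2 = 4, c_3 = -2, c_4 = 2. Radius r = 2.
Part (a). Triangle bound: M_tri(r) = Σ_k |c_k| r^k
  = |3|·2^0 + |3|·2^1 + |4|·2^2 + |-2|·2^3 + |2|·2^4
  = 3 + 6 + 16 + 16 + 32 = 73.
This bounds M(r) := max_{|z|=r} |p(z)| from above; equality holds iff all terms c_k z^k can be made to align in phase at a single z on |z|=r.
Part (b). At z = 2 (real, on the circle |z| = r):
  p(2) = (3)·2^0 + (3)·2^1 + (4)·2^2 + (-2)·2^3 + (2)·2^4 = 41.
  |p(2)| = 41.
Check: |p(2)| = 41 ≤ 73 = M_tri(2). ✓ Equality does not hold at z = 2 (the coefficients have mixed signs, so the terms do not all align in phase there).

M_tri(2) = 73; |p(2)| = 41; equality at z=2: no.


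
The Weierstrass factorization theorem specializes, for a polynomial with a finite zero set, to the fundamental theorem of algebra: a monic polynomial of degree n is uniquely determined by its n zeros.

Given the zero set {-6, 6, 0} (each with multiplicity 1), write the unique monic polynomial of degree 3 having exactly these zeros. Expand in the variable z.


The polynomial is p(z) = ∏_{α ∈ S} (z − α), where S = {-6, 6, 0}.
Expanding the product yields: p(z) = z^3 -36·z.
The resulting polynomial has degree 3 and real coefficients as required.

p(z) = z^3 -36·z.


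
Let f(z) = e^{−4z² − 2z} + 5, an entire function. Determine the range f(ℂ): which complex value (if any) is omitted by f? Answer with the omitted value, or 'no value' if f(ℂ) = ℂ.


Little Picard bounds the complement of f(ℂ) to at most one point.
The exponent g(z) = −4z² − 2z is a nonconstant polynomial, hence surjective onto ℂ. So e^{g(z)} takes every value in {e^w : w ∈ ℂ} = ℂ ∖ {0}. Adding 5 shifts the range to ℂ ∖ {5}. f omits exactly 5.

Omitted value: 5.


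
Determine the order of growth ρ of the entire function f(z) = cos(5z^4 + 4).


Write cos(w) = (e^{iw} ± e^{−iw})/(2 or 2i), so |cos(w)| ≤ e^{|w|}. With w = 5z^4 + 4, |w| ≤ 5r^4 + 4 on |z|=r, giving M(r) ≤ e^{5r^4 + 4} and ρ ≤ 4. For the lower bound, choose z on |z|=r with 5z^4 purely imaginary of modulus 5r^4; then |cos(5z^4 + 4)| grows like e^{5r^4}/2, so ρ ≥ 4. Hence ρ = 4.
Therefore ρ = 4.

Order ρ = 4.


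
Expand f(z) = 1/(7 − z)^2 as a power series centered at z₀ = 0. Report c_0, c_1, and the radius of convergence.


Let w = z − z₀, so z = z₀ + w.
Then 7 − z = 7 − (z₀ + w) = (7 − z₀) − w = 7 − w.
f(z) = 1/(7 − w)^2 = (1/(7)^2) · (1 − w/(7))^{−2}.
By the binomial series (1−u)^{−2} = Σ_{n≥0} C(n+1, 1) u^n for |u|<1, with u = w/(7):
  c_n = C(n+1, 1) / (7)^(n+2).
  c_0 = 1/(7)^2 = 1/49.
  c_1 = 2/(7)^3 = 2/343.
The series is valid for |w/d| < 1, i.e. |z − z₀| < |d|.
Radius of convergence: R = |7 − z₀| = |7| = 7 (distance from z₀ to the singularity z = 7).

c_0 = 1/49, c_1 = 2/343; R = 7.


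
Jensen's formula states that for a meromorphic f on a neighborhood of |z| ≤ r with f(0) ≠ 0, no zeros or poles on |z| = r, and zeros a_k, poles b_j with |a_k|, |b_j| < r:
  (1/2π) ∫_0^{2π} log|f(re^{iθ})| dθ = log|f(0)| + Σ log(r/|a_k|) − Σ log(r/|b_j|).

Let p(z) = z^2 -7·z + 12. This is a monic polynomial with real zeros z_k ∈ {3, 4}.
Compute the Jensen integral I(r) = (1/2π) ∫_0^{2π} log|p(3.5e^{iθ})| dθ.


Zeros: 3, 4; r = 3.5.
Inside |z| < r: 3. Outside (|z| ≥ r): 4.
p(0) = 12, so log|p(0)| = log(12) = 2.4849.
Apply Jensen: I(r) = log|p(0)| + Σ_k log(r/|z_k|), summed over zeros inside |z| < r.
  log(r/|z_k|) for z_k = 3: log(3.5/3) = 0.1542
  Outside zeros (4) contribute nothing to the Jensen sum.
Sum over inside zeros: 0.1542.
I(r) = log|p(0)| + (inside sum) = 2.4849 + 0.1542 = 2.6391.
Note: since some zeros are outside |z| ≤ r, the simplified n·log(r) form does NOT apply — only the inside zeros contribute.

I(r) ≈ 2.6391.


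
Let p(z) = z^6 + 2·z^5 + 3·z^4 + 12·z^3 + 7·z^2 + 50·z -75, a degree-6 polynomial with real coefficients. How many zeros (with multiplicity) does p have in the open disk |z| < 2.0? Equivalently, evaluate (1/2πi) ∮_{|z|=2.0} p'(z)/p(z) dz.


The zeros of p are: -3, (-1 + 2i), (-1 - 2i), (1 + 2i), (1 - 2i), 1.
Their magnitudes are: 3, 2.236, 2.236, 2.236, 2.236, 1.
Zeros with |z| < R = 2.0: 1.
Count = 1.
By the argument principle, (1/2πi) ∮_{|z|=R} p'(z)/p(z) dz equals exactly this count.

Number of zeros inside |z| < 2.0: 1.


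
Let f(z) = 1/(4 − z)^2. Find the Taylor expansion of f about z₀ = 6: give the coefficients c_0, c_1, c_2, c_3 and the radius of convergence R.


Let w = z − z₀, so z = z₀ + w.
Then 4 − z = 4 − (z₀ + w) = (4 − z₀) − w = -2 − w.
f(z) = 1/(-2 − w)^2 = (1/(-2)^2) · (1 − w/(-2))^{−2}.
By the binomial series (1−u)^{−2} = Σ_{n≥0} C(n+1, 1) u^n for |u|<1, with u = w/(-2):
  c_n = C(n+1, 1) / (-2)^(n+2).
  c_0 = 1/(-2)^2 = 1/4.
  c_1 = 2/(-2)^3 = -1/4.
  c_2 = 3/(-2)^4 = 3/16.
  c_3 = 4/(-2)^5 = -1/8.
The series is valid for |w/d| < 1, i.e. |z − z₀| < |d|.
Radius of convergence: R = |4 − z₀| = |-2| = 2 (distance from z₀ to the singularity z = 4).

c_0 = 1/4, c_1 = -1/4, c_2 = 3/16, c_3 = -1/8; R = 2.


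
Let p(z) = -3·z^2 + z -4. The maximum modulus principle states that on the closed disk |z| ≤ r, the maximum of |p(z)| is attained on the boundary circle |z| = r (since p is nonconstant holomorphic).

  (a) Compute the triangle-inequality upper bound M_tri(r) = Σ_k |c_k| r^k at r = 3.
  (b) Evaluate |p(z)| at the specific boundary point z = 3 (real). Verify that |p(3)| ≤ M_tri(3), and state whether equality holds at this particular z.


Coefficients: c_0 = -4, c_1 = 1, c_2 = -3. Radius r = 3.
Part (a). Triangle bound: M_tri(r) = Σ_k |c_k| r^k
  = |-4|·3^0 + |1|·3^1 + |-3|·3^2
  = 4 + 3 + 27 = 34.
This bounds M(r) := max_{|z|=r} |p(z)| from above; equality holds iff all terms c_k z^k can be made to align in phase at a single z on |z|=r.
Part (b). At z = 3 (real, on the circle |z| = r):
  p(3) = (-4)·3^0 + (1)·3^1 + (-3)·3^2 = -28.
  |p(3)| = 28.
Check: |p(3)| = 28 ≤ 34 = M_tri(3). ✓ Equality does not hold at z = 3 (the coefficients have mixed signs, so the terms do not all align in phase there).

M_tri(3) = 34; |p(3)| = 28; equality at z=3: no.


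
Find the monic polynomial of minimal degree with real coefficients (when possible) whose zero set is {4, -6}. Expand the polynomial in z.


The polynomial is p(z) = ∏_{α ∈ S} (z − α), where S = {4, -6}.
Expanding the product yields: p(z) = z^2 + 2·z -24.
The resulting polynomial has degree 2 and real coefficients as required.

p(z) = z^2 + 2·z -24.


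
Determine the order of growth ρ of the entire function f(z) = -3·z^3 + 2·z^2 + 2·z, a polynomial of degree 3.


|f(z)| ≤ Σ|c_k|·r^k = O(r^3) as r → ∞. Polynomial growth is O(e^{r^ε}) for every ε > 0 (since r^3/e^{r^ε} → 0), so ρ ≤ ε for all ε > 0, i.e. ρ = 0. Every nonconstant polynomial has order 0.
Therefore ρ = 0.

Order ρ = 0.


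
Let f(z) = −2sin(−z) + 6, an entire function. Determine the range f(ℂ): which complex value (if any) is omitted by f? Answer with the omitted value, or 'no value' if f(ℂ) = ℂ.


Little Picard bounds the complement of f(ℂ) to at most one point.
sin is entire and surjective onto ℂ: for every w ∈ ℂ, sin(ζ) = w has a solution ζ ∈ ℂ (e.g., via the complex inverse arcsin). With ζ = −z this gives z = ζ/(-1). Then -2·sin(−z) takes every value in -2·ℂ = ℂ, and adding 6 is a bijection of ℂ. So f is surjective and omits no value. (Note: only on the real line is sin bounded by [−1, 1].)

Omitted value: no value.


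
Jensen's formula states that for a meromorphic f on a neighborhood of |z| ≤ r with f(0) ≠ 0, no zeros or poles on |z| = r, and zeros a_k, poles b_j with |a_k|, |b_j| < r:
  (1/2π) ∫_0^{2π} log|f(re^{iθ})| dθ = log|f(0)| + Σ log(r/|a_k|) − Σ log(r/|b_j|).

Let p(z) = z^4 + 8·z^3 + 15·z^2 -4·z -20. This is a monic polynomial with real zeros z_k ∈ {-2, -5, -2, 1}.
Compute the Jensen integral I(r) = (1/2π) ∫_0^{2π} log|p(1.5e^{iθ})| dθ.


Zeros: -5, -2, -2, 1; r = 1.5.
Inside |z| < r: 1. Outside (|z| ≥ r): -5, -2, -2.
p(0) = -20, so log|p(0)| = log(20) = 2.9957.
Apply Jensen: I(r) = log|p(0)| + Σ_k log(r/|z_k|), summed over zeros inside |z| < r.
  log(r/|z_k|) for z_k = 1: log(1.5/1) = 0.4055
  Outside zeros (-5, -2, -2) contribute nothing to the Jensen sum.
Sum over inside zeros: 0.4055.
I(r) = log|p(0)| + (inside sum) = 2.9957 + 0.4055 = 3.4012.
Note: since some zeros are outside |z| ≤ r, the simplified n·log(r) form does NOT apply — only the inside zeros contribute.

I(r) ≈ 3.4012.


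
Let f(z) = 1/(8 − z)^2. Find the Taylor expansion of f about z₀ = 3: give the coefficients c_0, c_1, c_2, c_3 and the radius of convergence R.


Let w = z − z₀, so z = z₀ + w.
Then 8 − z = 8 − (z₀ + w) = (8 − z₀) − w = 5 − w.
f(z) = 1/(5 − w)^2 = (1/(5)^2) · (1 − w/(5))^{−2}.
By the binomial series (1−u)^{−2} = Σ_{n≥0} C(n+1, 1) u^n for |u|<1, with u = w/(5):
  c_n = C(n+1, 1) / (5)^(n+2).
  c_0 = 1/(5)^2 = 1/25.
  c_1 = 2/(5)^3 = 2/125.
  c_2 = 3/(5)^4 = 3/625.
  c_3 = 4/(5)^5 = 4/3125.
The series is valid for |w/d| < 1, i.e. |z − z₀| < |d|.
Radius of convergence: R = |8 − z₀| = |5| = 5 (distance from z₀ to the singularity z = 8).

c_0 = 1/25, c_1 = 2/125, c_2 = 3/625, c_3 = 4/3125; R = 5.


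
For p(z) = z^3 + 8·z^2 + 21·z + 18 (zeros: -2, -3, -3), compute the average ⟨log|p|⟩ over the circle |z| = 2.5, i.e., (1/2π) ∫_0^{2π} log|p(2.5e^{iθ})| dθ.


Zeros: -3, -3, -2; r = 2.5.
Inside |z| < r: -2. Outside (|z| ≥ r): -3, -3.
p(0) = 18, so log|p(0)| = log(18) = 2.8904.
Apply Jensen: I(r) = log|p(0)| + Σ_k log(r/|z_k|), summed over zeros inside |z| < r.
  log(r/|z_k|) for z_k = -2: log(2.5/2) = 0.2231
  Outside zeros (-3, -3) contribute nothing to the Jensen sum.
Sum over inside zeros: 0.2231.
I(r) = log|p(0)| + (inside sum) = 2.8904 + 0.2231 = 3.1135.
Note: since some zeros are outside |z| ≤ r, the simplified n·log(r) form does NOT apply — only the inside zeros contribute.

I(r) ≈ 3.1135.


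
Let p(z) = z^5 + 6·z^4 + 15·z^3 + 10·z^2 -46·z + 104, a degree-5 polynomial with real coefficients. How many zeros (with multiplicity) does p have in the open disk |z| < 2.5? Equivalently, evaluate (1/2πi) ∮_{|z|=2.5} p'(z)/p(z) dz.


The zeros of p are: (1 + 1i), (1 - 1i), -4, (-2 + 3i), (-2 - 3i).
Their magnitudes are: 1.414, 1.414, 4, 3.606, 3.606.
Zeros with |z| < R = 2.5: (1 + 1i), (1 - 1i).
Count = 2.
By the argument principle, (1/2πi) ∮_{|z|=R} p'(z)/p(z) dz equals exactly this count.

Number of zeros inside |z| < 2.5: 2.


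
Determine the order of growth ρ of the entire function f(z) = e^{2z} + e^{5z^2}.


Each summand is entire of order 1 and 2 respectively (as in the single-exponential case). The order of a sum is at most the max of the orders, so ρ ≤ 2. For the lower bound: on |z|=r choose arg z so that 5z^2 is real positive; then |e^{5z^2}| = e^{5r^2} while |e^{2z}| ≤ e^{2r^1} = o(e^{5r^2}). So |f| ≥ e^{5r^2}(1 − o(1)) and ρ ≥ 2. Hence ρ = max(1, 2) = 2.
Therefore ρ = 2.

Order ρ = 2.


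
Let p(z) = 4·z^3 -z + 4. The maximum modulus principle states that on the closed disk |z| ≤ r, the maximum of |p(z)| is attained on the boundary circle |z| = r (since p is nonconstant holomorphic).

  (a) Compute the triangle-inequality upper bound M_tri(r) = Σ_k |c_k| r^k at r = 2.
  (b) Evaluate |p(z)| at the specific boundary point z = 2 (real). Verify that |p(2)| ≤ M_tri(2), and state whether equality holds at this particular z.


Coefficients: c_0 = 4, c_1 = -1, c_2 = 0, c_3 = 4. Radius r = 2.
Part (a). Triangle bound: M_tri(r) = Σ_k |c_k| r^k
  = |4|·2^0 + |-1|·2^1 + |0|·2^2 + |4|·2^3
  = 4 + 2 + 0 + 32 = 38.
This bounds M(r) := max_{|z|=r} |p(z)| from above; equality holds iff all terms c_k z^k can be made to align in phase at a single z on |z|=r.
Part (b). At z = 2 (real, on the circle |z| = r):
  p(2) = (4)·2^0 + (-1)·2^1 + (0)·2^2 + (4)·2^3 = 34.
  |p(2)| = 34.
Check: |p(2)| = 34 ≤ 38 = M_tri(2). ✓ Equality does not hold at z = 2 (the coefficients have mixed signs, so the terms do not all align in phase there).

M_tri(2) = 38; |p(2)| = 34; equality at z=2: no.


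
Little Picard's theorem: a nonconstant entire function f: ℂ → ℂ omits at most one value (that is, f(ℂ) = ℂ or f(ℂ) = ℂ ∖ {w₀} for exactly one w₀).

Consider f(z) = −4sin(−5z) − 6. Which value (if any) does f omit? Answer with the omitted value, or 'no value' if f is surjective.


Little Picard bounds the complement of f(ℂ) to at most one point.
sin is entire and surjective onto ℂ: for every w ∈ ℂ, sin(ζ) = w has a solution ζ ∈ ℂ (e.g., via the complex inverse arcsin). With ζ = −5z this gives z = ζ/(-5). Then -4·sin(−5z) takes every value in -4·ℂ = ℂ, and adding -6 is a bijection of ℂ. So f is surjective and omits no value. (Note: only on the real line is sin bounded by [−1, 1].)

Omitted value: no value.


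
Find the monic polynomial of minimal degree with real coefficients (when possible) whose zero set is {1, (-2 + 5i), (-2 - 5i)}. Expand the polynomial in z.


The polynomial is p(z) = ∏_{α ∈ S} (z − α), where S = {1, (-2 + 5i), (-2 - 5i)}.
Expanding the product yields: p(z) = z^3 + 3·z^2 + 25·z -29.
Note conjugate pairs combine to real quadratics: (z − (-2+5i))(z − (-2−5i)) = z² + 4z + 29.
The resulting polynomial has degree 3 and real coefficients as required.

p(z) = z^3 + 3·z^2 + 25·z -29.


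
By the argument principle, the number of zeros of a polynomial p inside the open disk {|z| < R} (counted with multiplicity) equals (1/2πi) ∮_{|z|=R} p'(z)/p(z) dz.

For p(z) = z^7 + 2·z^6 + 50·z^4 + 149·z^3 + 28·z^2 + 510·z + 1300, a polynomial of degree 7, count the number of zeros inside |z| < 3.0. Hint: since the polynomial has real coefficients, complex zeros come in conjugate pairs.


The zeros of p are: (1 + 2i), (1 - 2i), (-3 + 1i), (-3 - 1i), -2, (2 + 3i), (2 - 3i).
Their magnitudes are: 2.236, 2.236, 3.162, 3.162, 2, 3.606, 3.606.
Zeros with |z| < R = 3.0: (1 + 2i), (1 - 2i), -2.
Count = 3.
By the argument principle, (1/2πi) ∮_{|z|=R} p'(z)/p(z) dz equals exactly this count.

Number of zeros inside |z| < 3.0: 3.


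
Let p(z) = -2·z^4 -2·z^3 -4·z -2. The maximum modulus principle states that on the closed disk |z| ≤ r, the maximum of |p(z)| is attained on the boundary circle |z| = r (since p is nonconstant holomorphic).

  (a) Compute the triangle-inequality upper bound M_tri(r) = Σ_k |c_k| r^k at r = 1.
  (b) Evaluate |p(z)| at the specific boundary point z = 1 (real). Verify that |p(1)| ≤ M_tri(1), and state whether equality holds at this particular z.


Coefficients: c_0 = -2, c_1 = -4, c_2 = 0, c_3 = -2, c_4 = -2. Radius r = 1.
Part (a). Triangle bound: M_tri(r) = Σ_k |c_k| r^k
  = |-2|·1^0 + |-4|·1^1 + |0|·1^2 + |-2|·1^3 + |-2|·1^4
  = 2 + 4 + 0 + 2 + 2 = 10.
This bounds M(r) := max_{|z|=r} |p(z)| from above; equality holds iff all terms c_k z^k can be made to align in phase at a single z on |z|=r.
Part (b). At z = 1 (real, on the circle |z| = r):
  p(1) = (-2)·1^0 + (-4)·1^1 + (0)·1^2 + (-2)·1^3 + (-2)·1^4 = -10.
  |p(1)| = 10.
Since all nonzero coefficients share the same sign, |p(1)| = 10 = M_tri(1); the triangle bound is attained at z = 1, so in fact M(r) = 10.

M_tri(1) = 10; |p(1)| = 10; equality at z=1: yes.


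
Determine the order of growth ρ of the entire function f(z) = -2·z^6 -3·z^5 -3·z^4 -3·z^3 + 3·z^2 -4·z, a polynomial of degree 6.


|f(z)| ≤ Σ|c_k|·r^k = O(r^6) as r → ∞. Polynomial growth is O(e^{r^ε}) for every ε > 0 (since r^6/e^{r^ε} → 0), so ρ ≤ ε for all ε > 0, i.e. ρ = 0. Every nonconstant polynomial has order 0.
Therefore ρ = 0.

Order ρ = 0.


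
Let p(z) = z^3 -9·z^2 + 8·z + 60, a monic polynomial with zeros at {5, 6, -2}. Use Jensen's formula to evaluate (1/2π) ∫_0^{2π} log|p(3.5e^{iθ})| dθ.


Zeros: -2, 5, 6; r = 3.5.
Inside |z| < r: -2. Outside (|z| ≥ r): 5, 6.
p(0) = 60, so log|p(0)| = log(60) = 4.0943.
Apply Jensen: I(r) = log|p(0)| + Σ_k log(r/|z_k|), summed over zeros inside |z| < r.
  log(r/|z_k|) for z_k = -2: log(3.5/2) = 0.5596
  Outside zeros (5, 6) contribute nothing to the Jensen sum.
Sum over inside zeros: 0.5596.
I(r) = log|p(0)| + (inside sum) = 4.0943 + 0.5596 = 4.6540.
Note: since some zeros are outside |z| ≤ r, the simplified n·log(r) form does NOT apply — only the inside zeros contribute.

I(r) ≈ 4.6540.


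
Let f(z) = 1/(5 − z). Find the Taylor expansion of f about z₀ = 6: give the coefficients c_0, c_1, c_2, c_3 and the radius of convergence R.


Let w = z − z₀, so z = z₀ + w.
Then 5 − z = 5 − (z₀ + w) = (5 − z₀) − w = -1 − w.
f(z) = 1/(-1 − w) = (1/(-1)) · 1/(1 − w/(-1)) = Σ_{n≥0} w^n / (-1)^(n+1).
So c_n = 1/(-1)^(n+1):
  c_0 = 1/(-1)^1 = -1.
  c_1 = 1/(-1)^2 = 1.
  c_2 = 1/(-1)^3 = -1.
  c_3 = 1/(-1)^4 = 1.
The series is valid for |w/d| < 1, i.e. |z − z₀| < |d|.
Radius of convergence: R = |5 − z₀| = |-1| = 1 (distance from z₀ to the singularity z = 5).

c_0 = -1, c_1 = 1, c_2 = -1, c_3 = 1; R = 1.
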